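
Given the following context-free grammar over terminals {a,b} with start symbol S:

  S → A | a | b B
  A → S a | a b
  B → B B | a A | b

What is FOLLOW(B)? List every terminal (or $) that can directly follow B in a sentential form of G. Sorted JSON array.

Compute FIRST by fixpoint:
[1]
  A via A→a b: +{a}
  B via B→a A: +{a}
  B via B→b: +{b}
  S via S→A: +{a}
  S via S→b B: +{b}
  FIRST[S]={a,b}  FIRST[A]={a}  FIRST[B]={a,b}
[2]
  A via A→S a: +{b}
  FIRST[S]={a,b}  FIRST[A]={a,b}  FIRST[B]={a,b}
[3] — fixpoint
  FIRST[S]={a,b}  FIRST[A]={a,b}  FIRST[B]={a,b}

FOLLOW iteration:
FOLLOW(S) := {$}
round 1:
  A→S a: FOLLOW(S) ⊇ FIRST(a) = {a}; new: +{a}
  B→B B: FOLLOW(B) ⊇ FIRST(B) = {a,b}; new: +{a,b}
  B→a A: FOLLOW(A) ⊇ FOLLOW(B) ⊇ {a,b}; new: +{a,b}
  S→A: FOLLOW(A) ⊇ FOLLOW(S) ⊇ {$,a}; new: +{$}
  S→b B: FOLLOW(B) ⊇ FOLLOW(S) ⊇ {$,a}; new: +{$}
  FOLLOW[S]={$,a}  FOLLOW[A]={$,a,b}  FOLLOW[B]={$,a,b}
round 2: (stable)
  FOLLOW[S]={$,a}  FOLLOW[A]={$,a,b}  FOLLOW[B]={$,a,b}

FOLLOW(B) = ["$", "a", "b"]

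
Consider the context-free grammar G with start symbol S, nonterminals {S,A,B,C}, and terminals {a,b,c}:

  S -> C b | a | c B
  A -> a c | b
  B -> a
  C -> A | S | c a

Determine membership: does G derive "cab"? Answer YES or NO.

CNF form of G:
  S -> C T2 | T1 B | a
  A -> T0 T1 | b
  B -> a
  C -> C T2 | T0 T1 | T1 B | T1 T0 | a | b
  T0 -> a
  T1 -> c
  T2 -> b

CYK fill:
  T[0,0] 'c' = {T1}  orig:{}
  T[1,1] 'a' = {B,C,S,T0}  orig:{B,C,S}
  T[2,2] 'b' = {A,C,T2}  orig:{A,C}
  T[0,1] 'ca' = {C,S}
  T[1,2] 'ab' = {C,S}
  T[0,2] 'cab' = {C,S}

S ∈ T[0,2] ⇒ YES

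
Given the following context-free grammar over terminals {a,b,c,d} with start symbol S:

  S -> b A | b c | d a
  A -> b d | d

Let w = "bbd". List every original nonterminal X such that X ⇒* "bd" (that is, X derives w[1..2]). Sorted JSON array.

CNF form of G:
  S -> T0 A | T0 T2 | T1 T3
  A -> T0 T1 | d
  T0 -> b
  T1 -> d
  T2 -> c
  T3 -> a

CYK table (by increasing span) (cells [i..j] with 1 ≤ i ≤ j ≤ 2 only):
  cell(1,1) b: {T0}  orig:{}
  cell(2,2) d: {A,T1}  orig:{A}
  cell(1,2) bd: {A,S}

Original NTs in T[1,2] deriving "bd": ["A", "S"]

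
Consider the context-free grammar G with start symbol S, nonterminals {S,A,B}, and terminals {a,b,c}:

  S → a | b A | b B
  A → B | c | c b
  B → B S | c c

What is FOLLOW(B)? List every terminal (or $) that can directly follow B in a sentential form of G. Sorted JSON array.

Compute FIRST by fixpoint:
[1]
  A via A→c: +{c}
  B via B→c c: +{c}
  S via S→a: +{a}
  S via S→b A: +{b}
  FIRST(S)={a,b}  FIRST(A)={c}  FIRST(B)={c}
[2] — fixpoint
  FIRST(S)={a,b}  FIRST(A)={c}  FIRST(B)={c}

FOLLOW sets:
initialize: $ ∈ FOLLOW(S)
pass 1:
  B→B S: FOLLOW(B) ⊇ FIRST(S) = {a,b}; new: +{a,b}
  B→B S: FOLLOW(S) ⊇ FOLLOW(B) ⊇ {a,b}; new: +{a,b}
  S→b A: FOLLOW(A) ⊇ FOLLOW(S) ⊇ {$,a,b}; new: +{$,a,b}
  S→b B: FOLLOW(B) ⊇ FOLLOW(S) ⊇ {$,a,b}; new: +{$}
  FOLLOW(S)={$,a,b}  FOLLOW(A)={$,a,b}  FOLLOW(B)={$,a,b}
pass 2: (stable)
  FOLLOW(S)={$,a,b}  FOLLOW(A)={$,a,b}  FOLLOW(B)={$,a,b}

FOLLOW(B) = ["$", "a", "b"]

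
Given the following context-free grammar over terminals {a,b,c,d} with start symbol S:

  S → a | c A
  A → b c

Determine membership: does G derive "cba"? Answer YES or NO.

Convert to CNF:
  S -> T1 A | a
  A -> T0 T1
  T0 -> b
  T1 -> c

CYK fill:
  T[0,0] 'c' = {T1}  orig:{}
  T[1,1] 'b' = {T0}  orig:{}
  T[2,2] 'a' = {S}
  T[0,1] 'cb' = ∅
  T[1,2] 'ba' = ∅
  T[0,2] 'cba' = ∅

S ∉ T[0,2] ⇒ NO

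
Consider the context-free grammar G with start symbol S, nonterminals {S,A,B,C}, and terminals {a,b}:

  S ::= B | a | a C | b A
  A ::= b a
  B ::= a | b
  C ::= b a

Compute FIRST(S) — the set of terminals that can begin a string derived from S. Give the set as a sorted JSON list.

Compute FIRST by fixpoint:
iter 1:
  A via A→b a: +{b}
  B via B→a: +{a}
  B via B→b: +{b}
  C via C→b a: +{b}
  S via S→B: +{a,b}
  FIRST[S]={a,b}  FIRST[A]={b}  FIRST[B]={a,b}  FIRST[C]={b}
iter 2: (no change)
  FIRST[S]={a,b}  FIRST[A]={b}  FIRST[B]={a,b}  FIRST[C]={b}

FIRST(S) = ["a", "b"]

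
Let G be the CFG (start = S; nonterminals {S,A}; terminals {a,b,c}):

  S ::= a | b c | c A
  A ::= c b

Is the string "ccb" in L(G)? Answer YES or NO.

Convert to CNF:
  S -> T0 A | T1 T0 | a
  A -> T0 T1
  T0 -> c
  T1 -> b

CYK fill:
  T[0,0] 'c' = {T0}  orig:{}
  T[1,1] 'c' = {T0}  orig:{}
  T[2,2] 'b' = {T1}  orig:{}
  T[0,1] 'cc' = ∅
  T[1,2] 'cb' = {A}
  T[0,2] 'ccb' = {S}

S ∈ T[0,2] ⇒ YES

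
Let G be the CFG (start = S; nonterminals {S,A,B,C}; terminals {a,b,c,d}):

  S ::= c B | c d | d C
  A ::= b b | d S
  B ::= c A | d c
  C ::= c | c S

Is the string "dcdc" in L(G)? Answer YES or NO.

Convert to CNF:
  S -> T1 C | T2 B | T2 T1
  A -> T0 T0 | T1 S
  B -> T1 T2 | T2 A
  C -> T2 S | c
  T0 -> b
  T1 -> d
  T2 -> c

CYK fill:
  cell(0,0) d: {T1}  orig:{}
  cell(1,1) c: {C,T2}  orig:{C}
  cell(2,2) d: {T1}  orig:{}
  cell(3,3) c: {C,T2}  orig:{C}
  cell(0,1) dc: {B,S}
  cell(1,2) cd: {S}
  cell(2,3) dc: {B,S}
  cell(0,2) dcd: {A}
  cell(1,3) cdc: {C,S}
  cell(0,3) dcdc: {A,S}

S ∈ T[0,3] ⇒ YES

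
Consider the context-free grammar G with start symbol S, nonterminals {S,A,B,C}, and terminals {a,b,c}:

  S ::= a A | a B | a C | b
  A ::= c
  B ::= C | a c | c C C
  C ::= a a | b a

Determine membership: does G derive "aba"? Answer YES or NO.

CNF form of G:
  S -> T0 A | T0 B | T0 C | b
  A -> c
  B -> T0 T0 | T0 T1 | T1 X3 | T2 T0
  C -> T0 T0 | T2 T0
  T0 -> a
  T1 -> c
  T2 -> b
  X3 -> C C

Fill CYK table bottom-up:
  T[0,0] 'a' = {T0}  orig:{}
  T[1,1] 'b' = {S,T2}  orig:{S}
  T[2,2] 'a' = {T0}  orig:{}
  T[0,1] 'ab' = ∅
  T[1,2] 'ba' = {B,C}
  T[0,2] 'aba' = {S}

S ∈ T[0,2] ⇒ YES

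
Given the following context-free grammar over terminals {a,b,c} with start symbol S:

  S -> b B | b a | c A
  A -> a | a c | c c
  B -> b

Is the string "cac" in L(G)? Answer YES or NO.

CNF form of G:
  S -> T1 A | T2 B | T2 T0
  A -> T0 T1 | T1 T1 | a
  B -> b
  T0 -> a
  T1 -> c
  T2 -> b

Fill CYK table bottom-up:
  T[0,0] 'c' = {T1}  orig:{}
  T[1,1] 'a' = {A,T0}  orig:{A}
  T[2,2] 'c' = {T1}  orig:{}
  T[0,1] 'ca' = {S}
  T[1,2] 'ac' = {A}
  T[0,2] 'cac' = {S}

S ∈ T[0,2] ⇒ YES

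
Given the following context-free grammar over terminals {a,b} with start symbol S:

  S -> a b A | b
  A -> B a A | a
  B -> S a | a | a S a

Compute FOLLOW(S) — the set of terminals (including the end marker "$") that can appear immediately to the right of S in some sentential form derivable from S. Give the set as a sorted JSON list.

FIRST sets, iterate to fixpoint:
iter 1:
  A via A→a: +{a}
  B via B→a: +{a}
  S via S→a b A: +{a}
  S via S→b: +{b}
  FIRST[S]={a,b}  FIRST[A]={a}  FIRST[B]={a}
iter 2:
  B via B→S a: +{b}
  FIRST[S]={a,b}  FIRST[A]={a}  FIRST[B]={a,b}
iter 3:
  A via A→B a A: +{b}
  FIRST[S]={a,b}  FIRST[A]={a,b}  FIRST[B]={a,b}
iter 4: done
  FIRST[S]={a,b}  FIRST[A]={a,b}  FIRST[B]={a,b}

Compute FOLLOW by fixpoint:
initialize: $ ∈ FOLLOW(S)
pass 1:
  A→B a A: FOLLOW(B) ⊇ FIRST(a) = {a}; new: +{a}
  B→S a: FOLLOW(S) ⊇ FIRST(a) = {a}; new: +{a}
  S→a b A: FOLLOW(A) ⊇ FOLLOW(S) ⊇ {$,a}; new: +{$,a}
  S: {$,a}  A: {$,a}  B: {a}
pass 2: (no change)
  S: {$,a}  A: {$,a}  B: {a}

FOLLOW(S) = ["$", "a"]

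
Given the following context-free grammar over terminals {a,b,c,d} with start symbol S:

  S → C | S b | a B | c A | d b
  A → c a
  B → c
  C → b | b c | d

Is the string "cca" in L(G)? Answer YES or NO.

Convert to CNF:
  S -> S T2 | T0 A | T1 B | T2 T0 | T3 T2 | b | d
  A -> T0 T1
  B -> c
  C -> T2 T0 | b | d
  T0 -> c
  T1 -> a
  T2 -> b
  T3 -> d

CYK table (by increasing span):
  [0..0]={B,T0}  "c"  orig:{B}
  [1..1]={B,T0}  "c"  orig:{B}
  [2..2]={T1}  "a"  orig:{}
  [0..1]=∅  "cc"
  [1..2]={A}  "ca"
  [0..2]={S}  "cca"

S ∈ T[0,2] ⇒ YES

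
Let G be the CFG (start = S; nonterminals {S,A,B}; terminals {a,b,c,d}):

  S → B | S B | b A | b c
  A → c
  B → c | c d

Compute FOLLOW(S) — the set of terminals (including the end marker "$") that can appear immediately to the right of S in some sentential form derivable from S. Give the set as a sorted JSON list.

Compute FIRST by fixpoint:
[1]
  A via A→c: +{c}
  B via B→c: +{c}
  S via S→B: +{c}
  S via S→b A: +{b}
  FIRST(S)={b,c}  FIRST(A)={c}  FIRST(B)={c}
[2] — fixpoint
  FIRST(S)={b,c}  FIRST(A)={c}  FIRST(B)={c}

Compute FOLLOW by fixpoint:
FOLLOW(S) := {$}
iter 1:
  S→B: FOLLOW(B) ⊇ FOLLOW(S) ⊇ {$}; new: +{$}
  S→S B: FOLLOW(S) ⊇ FIRST(B) = {c}; new: +{c}
  S→S B: FOLLOW(B) ⊇ FOLLOW(S) ⊇ {$,c}; new: +{c}
  S→b A: FOLLOW(A) ⊇ FOLLOW(S) ⊇ {$,c}; new: +{$,c}
  FOLLOW[S]={$,c}  FOLLOW[A]={$,c}  FOLLOW[B]={$,c}
iter 2: (stable)
  FOLLOW[S]={$,c}  FOLLOW[A]={$,c}  FOLLOW[B]={$,c}

FOLLOW(S) = ["$", "c"]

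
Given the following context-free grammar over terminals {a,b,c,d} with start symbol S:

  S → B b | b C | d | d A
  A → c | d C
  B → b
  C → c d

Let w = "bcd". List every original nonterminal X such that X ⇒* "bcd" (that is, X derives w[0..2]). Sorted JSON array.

Convert to CNF:
  S -> B T2 | T0 A | T2 C | d
  A -> T0 C | c
  B -> b
  C -> T1 T0
  T0 -> d
  T1 -> c
  T2 -> b

Fill CYK table bottom-up — only the sub-triangle for w[0..2]:
  [0..0]={B,T2}  "b"  orig:{B}
  [1..1]={A,T1}  "c"  orig:{A}
  [2..2]={S,T0}  "d"  orig:{S}
  [0..1]=∅  "bc"
  [1..2]={C}  "cd"
  [0..2]={S}  "bcd"

Original NTs in T[0,2] deriving "bcd": ["S"]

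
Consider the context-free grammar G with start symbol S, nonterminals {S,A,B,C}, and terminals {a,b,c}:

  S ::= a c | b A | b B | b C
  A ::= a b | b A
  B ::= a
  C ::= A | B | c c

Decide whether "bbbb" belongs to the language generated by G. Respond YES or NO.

Convert to CNF:
  S -> T0 T2 | T1 A | T1 B | T1 C
  A -> T0 T1 | T1 A
  B -> a
  C -> T0 T1 | T1 A | T2 T2 | a
  T0 -> a
  T1 -> b
  T2 -> c

CYK table (by increasing span):
  cell(0,0) b: {T1}  orig:{}
  cell(1,1) b: {T1}  orig:{}
  cell(2,2) b: {T1}  orig:{}
  cell(3,3) b: {T1}  orig:{}
  cell(0,1) bb: ∅
  cell(1,2) bb: ∅
  cell(2,3) bb: ∅
  cell(0,2) bbb: ∅
  cell(1,3) bbb: ∅
  cell(0,3) bbbb: ∅

S ∉ T[0,3] ⇒ NO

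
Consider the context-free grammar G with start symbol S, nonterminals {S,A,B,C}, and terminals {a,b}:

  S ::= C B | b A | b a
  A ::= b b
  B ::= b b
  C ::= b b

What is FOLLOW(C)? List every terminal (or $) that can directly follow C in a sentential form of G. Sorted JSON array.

Compute FIRST by fixpoint:
round 1:
  A via A→b b: +{b}
  B via B→b b: +{b}
  C via C→b b: +{b}
  S via S→C B: +{b}
  S: {b}  A: {b}  B: {b}  C: {b}
round 2: (no change)
  S: {b}  A: {b}  B: {b}  C: {b}

Compute FOLLOW by fixpoint:
FOLLOW(S) := {$}
pass 1:
  S→C B: FOLLOW(C) ⊇ FIRST(B) = {b}; new: +{b}
  S→C B: FOLLOW(B) ⊇ FOLLOW(S) ⊇ {$}; new: +{$}
  S→b A: FOLLOW(A) ⊇ FOLLOW(S) ⊇ {$}; new: +{$}
  FOLLOW[S]={$}  FOLLOW[A]={$}  FOLLOW[B]={$}  FOLLOW[C]={b}
pass 2: (stable)
  FOLLOW[S]={$}  FOLLOW[A]={$}  FOLLOW[B]={$}  FOLLOW[C]={b}

FOLLOW(C) = ["b"]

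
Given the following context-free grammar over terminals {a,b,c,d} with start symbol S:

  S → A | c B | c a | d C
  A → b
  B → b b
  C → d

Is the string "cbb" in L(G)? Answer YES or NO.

CNF form of G:
  S -> T1 B | T1 T2 | T3 C | b
  A -> b
  B -> T0 T0
  C -> d
  T0 -> b
  T1 -> c
  T2 -> a
  T3 -> d

CYK table (by increasing span):
  [0..0]={T1}  "c"  orig:{}
  [1..1]={A,S,T0}  "b"  orig:{A,S}
  [2..2]={A,S,T0}  "b"  orig:{A,S}
  [0..1]=∅  "cb"
  [1..2]={B}  "bb"
  [0..2]={S}  "cbb"

S ∈ T[0,2] ⇒ YES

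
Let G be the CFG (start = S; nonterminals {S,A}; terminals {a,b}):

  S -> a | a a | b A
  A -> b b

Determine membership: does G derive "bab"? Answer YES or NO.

CNF form of G:
  S -> T0 A | T1 T1 | a
  A -> T0 T0
  T0 -> b
  T1 -> a

CYK table (by increasing span):
  [0..0]={T0}  "b"  orig:{}
  [1..1]={S,T1}  "a"  orig:{S}
  [2..2]={T0}  "b"  orig:{}
  [0..1]=∅  "ba"
  [1..2]=∅  "ab"
  [0..2]=∅  "bab"

S ∉ T[0,2] ⇒ NO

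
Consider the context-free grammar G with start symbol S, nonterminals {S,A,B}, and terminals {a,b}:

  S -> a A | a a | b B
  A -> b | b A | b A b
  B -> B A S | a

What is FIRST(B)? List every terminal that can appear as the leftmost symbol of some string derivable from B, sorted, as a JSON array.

Compute FIRST by fixpoint:
iter 1:
  A via A→b: +{b}
  B via B→a: +{a}
  S via S→a A: +{a}
  S via S→b B: +{b}
  S: {a,b}  A: {b}  B: {a}
iter 2: done
  S: {a,b}  A: {b}  B: {a}

FIRST(B) = ["a"]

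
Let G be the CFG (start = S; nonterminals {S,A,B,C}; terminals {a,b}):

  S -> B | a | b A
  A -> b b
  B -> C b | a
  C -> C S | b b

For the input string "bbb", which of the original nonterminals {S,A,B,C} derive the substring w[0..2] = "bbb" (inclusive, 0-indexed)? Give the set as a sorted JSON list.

Convert to CNF:
  S -> C T0 | T0 A | a
  A -> T0 T0
  B -> C T0 | a
  C -> C S | T0 T0
  T0 -> b

Fill CYK table bottom-up — only the sub-triangle for w[0..2]:
  [0..0]={T0}  "b"  orig:{}
  [1..1]={T0}  "b"  orig:{}
  [2..2]={T0}  "b"  orig:{}
  [0..1]={A,C}  "bb"
  [1..2]={A,C}  "bb"
  [0..2]={B,S}  "bbb"

Original NTs in T[0,2] deriving "bbb": ["B", "S"]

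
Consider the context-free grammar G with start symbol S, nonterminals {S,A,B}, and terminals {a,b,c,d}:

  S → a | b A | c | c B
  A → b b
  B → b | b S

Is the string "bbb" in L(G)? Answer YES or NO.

Convert to CNF:
  S -> T0 A | T1 B | a | c
  A -> T0 T0
  B -> T0 S | b
  T0 -> b
  T1 -> c

Fill CYK table bottom-up:
  T[0,0] 'b' = {B,T0}  orig:{B}
  T[1,1] 'b' = {B,T0}  orig:{B}
  T[2,2] 'b' = {B,T0}  orig:{B}
  T[0,1] 'bb' = {A}
  T[1,2] 'bb' = {A}
  T[0,2] 'bbb' = {S}

S ∈ T[0,2] ⇒ YES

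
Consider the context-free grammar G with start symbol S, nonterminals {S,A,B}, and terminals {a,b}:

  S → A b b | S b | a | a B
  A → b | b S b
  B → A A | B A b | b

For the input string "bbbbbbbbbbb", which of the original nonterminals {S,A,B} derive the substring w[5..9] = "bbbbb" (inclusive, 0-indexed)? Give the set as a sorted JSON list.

Convert to CNF:
  S -> A X4 | S T0 | T1 B | a
  A -> T0 X2 | b
  B -> A A | B X3 | b
  T0 -> b
  T1 -> a
  X2 -> S T0
  X3 -> A T0
  X4 -> T0 T0

Fill CYK table bottom-up — only the sub-triangle for w[5..9]:
  T[5,5] 'b' = {A,B,T0}  orig:{A,B}
  T[6,6] 'b' = {A,B,T0}  orig:{A,B}
  T[7,7] 'b' = {A,B,T0}  orig:{A,B}
  T[8,8] 'b' = {A,B,T0}  orig:{A,B}
  T[9,9] 'b' = {A,B,T0}  orig:{A,B}
  T[5,6] 'bb' = {B,X3,X4}  orig:{B}
  T[6,7] 'bb' = {B,X3,X4}  orig:{B}
  T[7,8] 'bb' = {B,X3,X4}  orig:{B}
  T[8,9] 'bb' = {B,X3,X4}  orig:{B}
  T[5,7] 'bbb' = {B,S}
  T[6,8] 'bbb' = {B,S}
  T[7,9] 'bbb' = {B,S}
  T[5,8] 'bbbb' = {B,S,X2}  orig:{B,S}
  T[6,9] 'bbbb' = {B,S,X2}  orig:{B,S}
  T[5,9] 'bbbbb' = {A,B,S,X2}  orig:{A,B,S}

Original NTs in T[5,9] deriving "bbbbb": ["A", "B", "S"]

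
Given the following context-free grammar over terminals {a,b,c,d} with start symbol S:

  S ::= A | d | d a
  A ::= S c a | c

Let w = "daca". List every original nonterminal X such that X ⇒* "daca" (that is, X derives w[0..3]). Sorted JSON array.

Convert to CNF:
  S -> S X4 | T2 T1 | c | d
  A -> S X3 | c
  T0 -> c
  T1 -> a
  T2 -> d
  X3 -> T0 T1
  X4 -> T0 T1

CYK fill (cells [i..j] with 0 ≤ i ≤ j ≤ 3 only):
  cell(0,0) d: {S,T2}  orig:{S}
  cell(1,1) a: {T1}  orig:{}
  cell(2,2) c: {A,S,T0}  orig:{A,S}
  cell(3,3) a: {T1}  orig:{}
  cell(0,1) da: {S}
  cell(1,2) ac: ∅
  cell(2,3) ca: {X3,X4}  orig:{}
  cell(0,2) dac: ∅
  cell(1,3) aca: ∅
  cell(0,3) daca: {A,S}

Original NTs in T[0,3] deriving "daca": ["A", "S"]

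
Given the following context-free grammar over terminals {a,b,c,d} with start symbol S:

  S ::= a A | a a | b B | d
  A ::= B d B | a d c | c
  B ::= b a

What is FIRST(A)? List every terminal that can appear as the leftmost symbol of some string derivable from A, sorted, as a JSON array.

FIRST sets, iterate to fixpoint:
[1]
  A via A→a d c: +{a}
  A via A→c: +{c}
  B via B→b a: +{b}
  S via S→a A: +{a}
  S via S→b B: +{b}
  S via S→d: +{d}
  S: {a,b,d}  A: {a,c}  B: {b}
[2]
  A via A→B d B: +{b}
  S: {a,b,d}  A: {a,b,c}  B: {b}
[3] done
  S: {a,b,d}  A: {a,b,c}  B: {b}

FIRST(A) = ["a", "b", "c"]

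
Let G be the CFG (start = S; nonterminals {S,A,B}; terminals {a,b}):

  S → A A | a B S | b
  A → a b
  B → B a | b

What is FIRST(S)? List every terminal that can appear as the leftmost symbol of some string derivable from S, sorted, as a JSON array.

FIRST iteration:
[1]
  A via A→a b: +{a}
  B via B→b: +{b}
  S via S→A A: +{a}
  S via S→b: +{b}
  FIRST(S)={a,b}  FIRST(A)={a}  FIRST(B)={b}
[2] (no change)
  FIRST(S)={a,b}  FIRST(A)={a}  FIRST(B)={b}

FIRST(S) = ["a", "b"]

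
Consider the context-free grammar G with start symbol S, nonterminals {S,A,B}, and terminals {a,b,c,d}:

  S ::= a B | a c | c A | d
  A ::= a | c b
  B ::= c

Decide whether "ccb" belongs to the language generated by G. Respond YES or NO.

CNF form of G:
  S -> T0 A | T2 B | T2 T0 | d
  A -> T0 T1 | a
  B -> c
  T0 -> c
  T1 -> b
  T2 -> a

CYK fill:
  T[0,0] 'c' = {B,T0}  orig:{B}
  T[1,1] 'c' = {B,T0}  orig:{B}
  T[2,2] 'b' = {T1}  orig:{}
  T[0,1] 'cc' = ∅
  T[1,2] 'cb' = {A}
  T[0,2] 'ccb' = {S}

S ∈ T[0,2] ⇒ YES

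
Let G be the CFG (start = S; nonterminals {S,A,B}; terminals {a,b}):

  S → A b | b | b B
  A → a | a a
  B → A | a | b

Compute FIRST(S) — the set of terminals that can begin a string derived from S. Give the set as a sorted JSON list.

FIRST sets, iterate to fixpoint:
round 1:
  A via A→a: +{a}
  B via B→A: +{a}
  B via B→b: +{b}
  S via S→A b: +{a}
  S via S→b: +{b}
  FIRST[S]={a,b}  FIRST[A]={a}  FIRST[B]={a,b}
round 2: done
  FIRST[S]={a,b}  FIRST[A]={a}  FIRST[B]={a,b}

FIRST(S) = ["a", "b"]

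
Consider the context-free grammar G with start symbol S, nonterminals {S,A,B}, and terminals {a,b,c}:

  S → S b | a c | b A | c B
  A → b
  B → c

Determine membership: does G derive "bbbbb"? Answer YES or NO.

Convert to CNF:
  S -> S T0 | T0 A | T1 T2 | T2 B
  A -> b
  B -> c
  T0 -> b
  T1 -> a
  T2 -> c

Fill CYK table bottom-up:
  cell(0,0) b: {A,T0}  orig:{A}
  cell(1,1) b: {A,T0}  orig:{A}
  cell(2,2) b: {A,T0}  orig:{A}
  cell(3,3) b: {A,T0}  orig:{A}
  cell(4,4) b: {A,T0}  orig:{A}
  cell(0,1) bb: {S}
  cell(1,2) bb: {S}
  cell(2,3) bb: {S}
  cell(3,4) bb: {S}
  cell(0,2) bbb: {S}
  cell(1,3) bbb: {S}
  cell(2,4) bbb: {S}
  cell(0,3) bbbb: {S}
  cell(1,4) bbbb: {S}
  cell(0,4) bbbbb: {S}

S ∈ T[0,4] ⇒ YES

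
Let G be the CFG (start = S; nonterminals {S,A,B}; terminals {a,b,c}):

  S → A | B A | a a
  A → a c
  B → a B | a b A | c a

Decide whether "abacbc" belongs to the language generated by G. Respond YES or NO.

Convert to CNF:
  S -> B A | T0 T0 | T0 T1
  A -> T0 T1
  B -> T0 B | T0 X3 | T1 T0
  T0 -> a
  T1 -> c
  T2 -> b
  X3 -> T2 A

Fill CYK table bottom-up:
  T[0,0] 'a' = {T0}  orig:{}
  T[1,1] 'b' = {T2}  orig:{}
  T[2,2] 'a' = {T0}  orig:{}
  T[3,3] 'c' = {T1}  orig:{}
  T[4,4] 'b' = {T2}  orig:{}
  T[5,5] 'c' = {T1}  orig:{}
  T[0,1] 'ab' = ∅
  T[1,2] 'ba' = ∅
  T[2,3] 'ac' = {A,S}
  T[3,4] 'cb' = ∅
  T[4,5] 'bc' = ∅
  T[0,2] 'aba' = ∅
  T[1,3] 'bac' = {X3}  orig:{}
  T[2,4] 'acb' = ∅
  T[3,5] 'cbc' = ∅
  T[0,3] 'abac' = {B}
  T[1,4] 'bacb' = ∅
  T[2,5] 'acbc' = ∅
  T[0,4] 'abacb' = ∅
  T[1,5] 'bacbc' = ∅
  T[0,5] 'abacbc' = ∅

S ∉ T[0,5] ⇒ NO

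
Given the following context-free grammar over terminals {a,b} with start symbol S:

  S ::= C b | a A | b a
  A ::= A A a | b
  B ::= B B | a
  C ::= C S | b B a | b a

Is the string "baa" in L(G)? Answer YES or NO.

CNF form of G:
  S -> C T1 | T0 A | T1 T0
  A -> A X2 | b
  B -> B B | a
  C -> C S | T1 T0 | T1 X3
  T0 -> a
  T1 -> b
  X2 -> A T0
  X3 -> B T0

Fill CYK table bottom-up:
  T[0,0] 'b' = {A,T1}  orig:{A}
  T[1,1] 'a' = {B,T0}  orig:{B}
  T[2,2] 'a' = {B,T0}  orig:{B}
  T[0,1] 'ba' = {C,S,X2}  orig:{C,S}
  T[1,2] 'aa' = {B,X3}  orig:{B}
  T[0,2] 'baa' = {C}

S ∉ T[0,2] ⇒ NO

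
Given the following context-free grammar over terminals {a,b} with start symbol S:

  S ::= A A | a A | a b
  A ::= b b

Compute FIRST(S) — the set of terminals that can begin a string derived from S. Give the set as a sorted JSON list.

FIRST iteration:
iter 1:
  A via A→b b: +{b}
  S via S→A A: +{b}
  S via S→a A: +{a}
  S: {a,b}  A: {b}
iter 2: (no change)
  S: {a,b}  A: {b}

FIRST(S) = ["a", "b"]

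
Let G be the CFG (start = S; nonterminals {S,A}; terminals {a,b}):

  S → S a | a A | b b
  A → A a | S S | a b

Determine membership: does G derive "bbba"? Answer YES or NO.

Convert to CNF:
  S -> S T0 | T0 A | T1 T1
  A -> A T0 | S S | T0 T1
  T0 -> a
  T1 -> b

Fill CYK table bottom-up:
  cell(0,0) b: {T1}  orig:{}
  cell(1,1) b: {T1}  orig:{}
  cell(2,2) b: {T1}  orig:{}
  cell(3,3) a: {T0}  orig:{}
  cell(0,1) bb: {S}
  cell(1,2) bb: {S}
  cell(2,3) ba: ∅
  cell(0,2) bbb: ∅
  cell(1,3) bba: {S}
  cell(0,3) bbba: ∅

S ∉ T[0,3] ⇒ NO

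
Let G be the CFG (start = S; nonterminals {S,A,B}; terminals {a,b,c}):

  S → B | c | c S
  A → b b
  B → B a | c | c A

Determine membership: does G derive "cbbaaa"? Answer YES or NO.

CNF form of G:
  S -> B T1 | T2 A | T2 S | c
  A -> T0 T0
  B -> B T1 | T2 A | c
  T0 -> b
  T1 -> a
  T2 -> c

CYK table (by increasing span):
  T[0,0] 'c' = {B,S,T2}  orig:{B,S}
  T[1,1] 'b' = {T0}  orig:{}
  T[2,2] 'b' = {T0}  orig:{}
  T[3,3] 'a' = {T1}  orig:{}
  T[4,4] 'a' = {T1}  orig:{}
  T[5,5] 'a' = {T1}  orig:{}
  T[0,1] 'cb' = ∅
  T[1,2] 'bb' = {A}
  T[2,3] 'ba' = ∅
  T[3,4] 'aa' = ∅
  T[4,5] 'aa' = ∅
  T[0,2] 'cbb' = {B,S}
  T[1,3] 'bba' = ∅
  T[2,4] 'baa' = ∅
  T[3,5] 'aaa' = ∅
  T[0,3] 'cbba' = {B,S}
  T[1,4] 'bbaa' = ∅
  T[2,5] 'baaa' = ∅
  T[0,4] 'cbbaa' = {B,S}
  T[1,5] 'bbaaa' = ∅
  T[0,5] 'cbbaaa' = {B,S}

S ∈ T[0,5] ⇒ YES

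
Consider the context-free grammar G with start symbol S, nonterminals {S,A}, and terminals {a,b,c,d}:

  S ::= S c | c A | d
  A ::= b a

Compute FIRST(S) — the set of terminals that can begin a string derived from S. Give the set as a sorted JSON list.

FIRST sets, iterate to fixpoint:
iter 1:
  A via A→b a: +{b}
  S via S→c A: +{c}
  S via S→d: +{d}
  S: {c,d}  A: {b}
iter 2: done
  S: {c,d}  A: {b}

FIRST(S) = ["c", "d"]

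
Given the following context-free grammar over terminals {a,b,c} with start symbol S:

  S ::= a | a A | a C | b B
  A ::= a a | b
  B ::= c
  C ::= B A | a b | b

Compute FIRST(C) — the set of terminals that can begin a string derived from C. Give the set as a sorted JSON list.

FIRST iteration:
iter 1:
  A via A→a a: +{a}
  A via A→b: +{b}
  B via B→c: +{c}
  C via C→B A: +{c}
  C via C→a b: +{a}
  C via C→b: +{b}
  S via S→a: +{a}
  S via S→b B: +{b}
  S: {a,b}  A: {a,b}  B: {c}  C: {a,b,c}
iter 2: (stable)
  S: {a,b}  A: {a,b}  B: {c}  C: {a,b,c}

FIRST(C) = ["a", "b", "c"]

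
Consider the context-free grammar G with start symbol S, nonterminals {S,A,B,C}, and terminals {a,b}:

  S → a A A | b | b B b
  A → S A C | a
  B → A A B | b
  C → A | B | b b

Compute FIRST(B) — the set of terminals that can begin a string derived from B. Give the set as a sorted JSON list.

FIRST sets, iterate to fixpoint:
round 1:
  A via A→a: +{a}
  B via B→A A B: +{a}
  B via B→b: +{b}
  C via C→A: +{a}
  C via C→B: +{b}
  S via S→a A A: +{a}
  S via S→b: +{b}
  FIRST(S)={a,b}  FIRST(A)={a}  FIRST(B)={a,b}  FIRST(C)={a,b}
round 2:
  A via A→S A C: +{b}
  FIRST(S)={a,b}  FIRST(A)={a,b}  FIRST(B)={a,b}  FIRST(C)={a,b}
round 3: (stable)
  FIRST(S)={a,b}  FIRST(A)={a,b}  FIRST(B)={a,b}  FIRST(C)={a,b}

FIRST(B) = ["a", "b"]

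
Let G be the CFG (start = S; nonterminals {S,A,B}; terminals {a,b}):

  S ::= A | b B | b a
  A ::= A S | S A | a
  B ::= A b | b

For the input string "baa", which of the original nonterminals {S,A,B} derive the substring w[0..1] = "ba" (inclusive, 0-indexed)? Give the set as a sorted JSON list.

Convert to CNF:
  S -> A S | S A | T0 B | T0 T1 | a
  A -> A S | S A | a
  B -> A T0 | b
  T0 -> b
  T1 -> a

CYK fill, restricted to cells inside w[0..1]:
  cell(0,0) b: {B,T0}  orig:{B}
  cell(1,1) a: {A,S,T1}  orig:{A,S}
  cell(0,1) ba: {S}

Original NTs in T[0,1] deriving "ba": ["S"]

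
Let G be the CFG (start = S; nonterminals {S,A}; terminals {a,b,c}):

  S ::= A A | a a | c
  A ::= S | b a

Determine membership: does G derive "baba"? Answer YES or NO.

CNF form of G:
  S -> A A | T0 T0 | c
  A -> A A | T0 T0 | T1 T0 | c
  T0 -> a
  T1 -> b

CYK fill:
  cell(0,0) b: {T1}  orig:{}
  cell(1,1) a: {T0}  orig:{}
  cell(2,2) b: {T1}  orig:{}
  cell(3,3) a: {T0}  orig:{}
  cell(0,1) ba: {A}
  cell(1,2) ab: ∅
  cell(2,3) ba: {A}
  cell(0,2) bab: ∅
  cell(1,3) aba: ∅
  cell(0,3) baba: {A,S}

S ∈ T[0,3] ⇒ YES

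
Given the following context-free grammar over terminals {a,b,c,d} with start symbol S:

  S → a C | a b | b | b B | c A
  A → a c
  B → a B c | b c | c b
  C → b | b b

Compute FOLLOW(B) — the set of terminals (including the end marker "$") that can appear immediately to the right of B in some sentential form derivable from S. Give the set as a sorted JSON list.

FIRST sets, iterate to fixpoint:
round 1:
  A via A→a c: +{a}
  B via B→a B c: +{a}
  B via B→b c: +{b}
  B via B→c b: +{c}
  C via C→b: +{b}
  S via S→a C: +{a}
  S via S→b: +{b}
  S via S→c A: +{c}
  FIRST(S)={a,b,c}  FIRST(A)={a}  FIRST(B)={a,b,c}  FIRST(C)={b}
round 2: — fixpoint
  FIRST(S)={a,b,c}  FIRST(A)={a}  FIRST(B)={a,b,c}  FIRST(C)={b}

FOLLOW iteration:
initialize: $ ∈ FOLLOW(S)
[1]
  B→a B c: FOLLOW(B) ⊇ FIRST(c) = {c}; new: +{c}
  S→a C: FOLLOW(C) ⊇ FOLLOW(S) ⊇ {$}; new: +{$}
  S→b B: FOLLOW(B) ⊇ FOLLOW(S) ⊇ {$}; new: +{$}
  S→c A: FOLLOW(A) ⊇ FOLLOW(S) ⊇ {$}; new: +{$}
  FOLLOW[S]={$}  FOLLOW[A]={$}  FOLLOW[B]={$,c}  FOLLOW[C]={$}
[2] — fixpoint
  FOLLOW[S]={$}  FOLLOW[A]={$}  FOLLOW[B]={$,c}  FOLLOW[C]={$}

FOLLOW(B) = ["$", "c"]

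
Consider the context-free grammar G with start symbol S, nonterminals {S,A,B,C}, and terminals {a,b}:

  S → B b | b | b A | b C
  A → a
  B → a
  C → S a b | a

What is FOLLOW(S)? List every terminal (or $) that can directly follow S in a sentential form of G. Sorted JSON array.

FIRST sets, iterate to fixpoint:
iter 1:
  A via A→a: +{a}
  B via B→a: +{a}
  C via C→a: +{a}
  S via S→B b: +{a}
  S via S→b: +{b}
  S: {a,b}  A: {a}  B: {a}  C: {a}
iter 2:
  C via C→S a b: +{b}
  S: {a,b}  A: {a}  B: {a}  C: {a,b}
iter 3: (no change)
  S: {a,b}  A: {a}  B: {a}  C: {a,b}

FOLLOW iteration:
FOLLOW(S) := {$}
round 1:
  C→S a b: FOLLOW(S) ⊇ FIRST(a) = {a}; new: +{a}
  S→B b: FOLLOW(B) ⊇ FIRST(b) = {b}; new: +{b}
  S→b A: FOLLOW(A) ⊇ FOLLOW(S) ⊇ {$,a}; new: +{$,a}
  S→b C: FOLLOW(C) ⊇ FOLLOW(S) ⊇ {$,a}; new: +{$,a}
  FOLLOW[S]={$,a}  FOLLOW[A]={$,a}  FOLLOW[B]={b}  FOLLOW[C]={$,a}
round 2: (no change)
  FOLLOW[S]={$,a}  FOLLOW[A]={$,a}  FOLLOW[B]={b}  FOLLOW[C]={$,a}

FOLLOW(S) = ["$", "a"]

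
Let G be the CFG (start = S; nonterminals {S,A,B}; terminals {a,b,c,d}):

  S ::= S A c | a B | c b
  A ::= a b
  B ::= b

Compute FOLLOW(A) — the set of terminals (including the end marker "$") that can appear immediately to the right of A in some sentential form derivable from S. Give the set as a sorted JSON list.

Compute FIRST by fixpoint:
round 1:
  A via A→a b: +{a}
  B via B→b: +{b}
  S via S→a B: +{a}
  S via S→c b: +{c}
  FIRST[S]={a,c}  FIRST[A]={a}  FIRST[B]={b}
round 2: (no change)
  FIRST[S]={a,c}  FIRST[A]={a}  FIRST[B]={b}

FOLLOW iteration:
initialize: $ ∈ FOLLOW(S)
pass 1:
  S→S A c: FOLLOW(S) ⊇ FIRST(A) = {a}; new: +{a}
  S→S A c: FOLLOW(A) ⊇ FIRST(c) = {c}; new: +{c}
  S→a B: FOLLOW(B) ⊇ FOLLOW(S) ⊇ {$,a}; new: +{$,a}
  FOLLOW[S]={$,a}  FOLLOW[A]={c}  FOLLOW[B]={$,a}
pass 2: done
  FOLLOW[S]={$,a}  FOLLOW[A]={c}  FOLLOW[B]={$,a}

FOLLOW(A) = ["c"]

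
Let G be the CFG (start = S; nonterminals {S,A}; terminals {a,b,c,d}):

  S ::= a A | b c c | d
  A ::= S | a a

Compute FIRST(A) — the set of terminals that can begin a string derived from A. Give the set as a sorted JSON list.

FIRST iteration:
round 1:
  A via A→a a: +{a}
  S via S→a A: +{a}
  S via S→b c c: +{b}
  S via S→d: +{d}
  FIRST(S)={a,b,d}  FIRST(A)={a}
round 2:
  A via A→S: +{b,d}
  FIRST(S)={a,b,d}  FIRST(A)={a,b,d}
round 3: (stable)
  FIRST(S)={a,b,d}  FIRST(A)={a,b,d}

FIRST(A) = ["a", "b", "d"]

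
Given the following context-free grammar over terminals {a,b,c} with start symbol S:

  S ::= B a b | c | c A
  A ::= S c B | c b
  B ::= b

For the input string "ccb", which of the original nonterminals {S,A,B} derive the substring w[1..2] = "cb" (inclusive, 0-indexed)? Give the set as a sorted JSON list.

CNF form of G:
  S -> B X4 | T0 A | c
  A -> S X3 | T0 T1
  B -> b
  T0 -> c
  T1 -> b
  T2 -> a
  X3 -> T0 B
  X4 -> T2 T1

CYK fill — only the sub-triangle for w[1..2]:
  T[1,1] 'c' = {S,T0}  orig:{S}
  T[2,2] 'b' = {B,T1}  orig:{B}
  T[1,2] 'cb' = {A,X3}  orig:{A}

Original NTs in T[1,2] deriving "cb": ["A"]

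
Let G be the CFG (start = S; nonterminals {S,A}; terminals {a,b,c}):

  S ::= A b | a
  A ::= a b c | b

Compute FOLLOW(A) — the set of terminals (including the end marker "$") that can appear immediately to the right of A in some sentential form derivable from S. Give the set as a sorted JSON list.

FIRST iteration:
[1]
  A via A→a b c: +{a}
  A via A→b: +{b}
  S via S→A b: +{a,b}
  S: {a,b}  A: {a,b}
[2] — fixpoint
  S: {a,b}  A: {a,b}

Compute FOLLOW by fixpoint:
seed FOLLOW(S) with $
iter 1:
  S→A b: FOLLOW(A) ⊇ FIRST(b) = {b}; new: +{b}
  FOLLOW(S)={$}  FOLLOW(A)={b}
iter 2: — fixpoint
  FOLLOW(S)={$}  FOLLOW(A)={b}

FOLLOW(A) = ["b"]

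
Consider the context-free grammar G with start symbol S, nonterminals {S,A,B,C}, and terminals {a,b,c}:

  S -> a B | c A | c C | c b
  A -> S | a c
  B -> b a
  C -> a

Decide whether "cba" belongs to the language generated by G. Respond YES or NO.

Convert to CNF:
  S -> T0 B | T1 A | T1 C | T1 T2
  A -> T0 B | T0 T1 | T1 A | T1 C | T1 T2
  B -> T2 T0
  C -> a
  T0 -> a
  T1 -> c
  T2 -> b

CYK fill:
  [0..0]={T1}  "c"  orig:{}
  [1..1]={T2}  "b"  orig:{}
  [2..2]={C,T0}  "a"  orig:{C}
  [0..1]={A,S}  "cb"
  [1..2]={B}  "ba"
  [0..2]=∅  "cba"

S ∉ T[0,2] ⇒ NO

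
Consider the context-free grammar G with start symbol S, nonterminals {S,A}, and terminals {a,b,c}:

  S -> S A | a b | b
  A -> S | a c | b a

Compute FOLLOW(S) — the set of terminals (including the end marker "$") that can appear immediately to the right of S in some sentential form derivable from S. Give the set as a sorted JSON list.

FIRST sets, iterate to fixpoint:
round 1:
  A via A→a c: +{a}
  A via A→b a: +{b}
  S via S→a b: +{a}
  S via S→b: +{b}
  S: {a,b}  A: {a,b}
round 2: done
  S: {a,b}  A: {a,b}

Compute FOLLOW by fixpoint:
seed FOLLOW(S) with $
[1]
  S→S A: FOLLOW(S) ⊇ FIRST(A) = {a,b}; new: +{a,b}
  S→S A: FOLLOW(A) ⊇ FOLLOW(S) ⊇ {$,a,b}; new: +{$,a,b}
  FOLLOW(S)={$,a,b}  FOLLOW(A)={$,a,b}
[2] (no change)
  FOLLOW(S)={$,a,b}  FOLLOW(A)={$,a,b}

FOLLOW(S) = ["$", "a", "b"]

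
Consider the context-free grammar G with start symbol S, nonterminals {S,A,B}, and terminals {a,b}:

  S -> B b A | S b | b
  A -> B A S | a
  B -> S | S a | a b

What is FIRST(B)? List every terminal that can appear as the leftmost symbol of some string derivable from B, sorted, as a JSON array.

FIRST iteration:
[1]
  A via A→a: +{a}
  B via B→a b: +{a}
  S via S→B b A: +{a}
  S via S→b: +{b}
  FIRST[S]={a,b}  FIRST[A]={a}  FIRST[B]={a}
[2]
  B via B→S: +{b}
  FIRST[S]={a,b}  FIRST[A]={a}  FIRST[B]={a,b}
[3]
  A via A→B A S: +{b}
  FIRST[S]={a,b}  FIRST[A]={a,b}  FIRST[B]={a,b}
[4] (no change)
  FIRST[S]={a,b}  FIRST[A]={a,b}  FIRST[B]={a,b}

FIRST(B) = ["a", "b"]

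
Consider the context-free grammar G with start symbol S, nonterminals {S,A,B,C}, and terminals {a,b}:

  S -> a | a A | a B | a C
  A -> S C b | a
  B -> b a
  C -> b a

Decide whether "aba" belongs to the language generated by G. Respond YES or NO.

CNF form of G:
  S -> T1 A | T1 B | T1 C | a
  A -> S X2 | a
  B -> T0 T1
  C -> T0 T1
  T0 -> b
  T1 -> a
  X2 -> C T0

CYK fill:
  cell(0,0) a: {A,S,T1}  orig:{A,S}
  cell(1,1) b: {T0}  orig:{}
  cell(2,2) a: {A,S,T1}  orig:{A,S}
  cell(0,1) ab: ∅
  cell(1,2) ba: {B,C}
  cell(0,2) aba: {S}

S ∈ T[0,2] ⇒ YES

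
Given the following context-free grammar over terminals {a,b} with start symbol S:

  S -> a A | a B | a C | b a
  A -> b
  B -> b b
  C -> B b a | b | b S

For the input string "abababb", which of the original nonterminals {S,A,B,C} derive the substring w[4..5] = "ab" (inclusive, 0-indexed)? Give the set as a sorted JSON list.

Convert to CNF:
  S -> T0 T1 | T1 A | T1 B | T1 C
  A -> b
  B -> T0 T0
  C -> B X2 | T0 S | b
  T0 -> b
  T1 -> a
  X2 -> T0 T1

CYK table (by increasing span), restricted to cells inside w[4..5]:
  T[4,4] 'a' = {T1}  orig:{}
  T[5,5] 'b' = {A,C,T0}  orig:{A,C}
  T[4,5] 'ab' = {S}

Original NTs in T[4,5] deriving "ab": ["S"]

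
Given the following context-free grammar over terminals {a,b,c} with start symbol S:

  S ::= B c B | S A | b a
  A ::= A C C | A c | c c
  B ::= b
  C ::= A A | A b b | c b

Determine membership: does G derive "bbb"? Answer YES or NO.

Convert to CNF:
  S -> B X5 | S A | T1 T2
  A -> A T0 | A X3 | T0 T0
  B -> b
  C -> A A | A X4 | T0 T1
  T0 -> c
  T1 -> b
  T2 -> a
  X3 -> C C
  X4 -> T1 T1
  X5 -> T0 B

CYK fill:
  [0..0]={B,T1}  "b"  orig:{B}
  [1..1]={B,T1}  "b"  orig:{B}
  [2..2]={B,T1}  "b"  orig:{B}
  [0..1]={X4}  "bb"  orig:{}
  [1..2]={X4}  "bb"  orig:{}
  [0..2]=∅  "bbb"

S ∉ T[0,2] ⇒ NO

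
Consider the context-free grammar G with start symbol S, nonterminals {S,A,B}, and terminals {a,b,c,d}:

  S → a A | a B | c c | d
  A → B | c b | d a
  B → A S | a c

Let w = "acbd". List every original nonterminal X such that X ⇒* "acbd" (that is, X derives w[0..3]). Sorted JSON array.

Convert to CNF:
  S -> T0 A | T0 B | T1 T1 | d
  A -> A S | T0 T1 | T1 T2 | T3 T0
  B -> A S | T0 T1
  T0 -> a
  T1 -> c
  T2 -> b
  T3 -> d

Fill CYK table bottom-up — only the sub-triangle for w[0..3]:
  T[0,0] 'a' = {T0}  orig:{}
  T[1,1] 'c' = {T1}  orig:{}
  T[2,2] 'b' = {T2}  orig:{}
  T[3,3] 'd' = {S,T3}  orig:{S}
  T[0,1] 'ac' = {A,B}
  T[1,2] 'cb' = {A}
  T[2,3] 'bd' = ∅
  T[0,2] 'acb' = {S}
  T[1,3] 'cbd' = {A,B}
  T[0,3] 'acbd' = {S}

Original NTs in T[0,3] deriving "acbd": ["S"]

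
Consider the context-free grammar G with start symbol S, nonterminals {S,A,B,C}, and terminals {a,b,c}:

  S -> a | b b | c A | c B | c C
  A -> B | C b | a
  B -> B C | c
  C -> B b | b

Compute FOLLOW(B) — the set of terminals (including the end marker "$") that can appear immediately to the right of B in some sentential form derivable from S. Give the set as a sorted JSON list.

FIRST iteration:
pass 1:
  A via A→a: +{a}
  B via B→c: +{c}
  C via C→B b: +{c}
  C via C→b: +{b}
  S via S→a: +{a}
  S via S→b b: +{b}
  S via S→c A: +{c}
  S: {a,b,c}  A: {a}  B: {c}  C: {b,c}
pass 2:
  A via A→B: +{c}
  A via A→C b: +{b}
  S: {a,b,c}  A: {a,b,c}  B: {c}  C: {b,c}
pass 3: (no change)
  S: {a,b,c}  A: {a,b,c}  B: {c}  C: {b,c}

FOLLOW sets:
seed FOLLOW(S) with $
[1]
  A→C b: FOLLOW(C) ⊇ FIRST(b) = {b}; new: +{b}
  B→B C: FOLLOW(B) ⊇ FIRST(C) = {b,c}; new: +{b,c}
  B→B C: FOLLOW(C) ⊇ FOLLOW(B) ⊇ {b,c}; new: +{c}
  S→c A: FOLLOW(A) ⊇ FOLLOW(S) ⊇ {$}; new: +{$}
  S→c B: FOLLOW(B) ⊇ FOLLOW(S) ⊇ {$}; new: +{$}
  S→c C: FOLLOW(C) ⊇ FOLLOW(S) ⊇ {$}; new: +{$}
  FOLLOW[S]={$}  FOLLOW[A]={$}  FOLLOW[B]={$,b,c}  FOLLOW[C]={$,b,c}
[2] — fixpoint
  FOLLOW[S]={$}  FOLLOW[A]={$}  FOLLOW[B]={$,b,c}  FOLLOW[C]={$,b,c}

FOLLOW(B) = ["$", "b", "c"]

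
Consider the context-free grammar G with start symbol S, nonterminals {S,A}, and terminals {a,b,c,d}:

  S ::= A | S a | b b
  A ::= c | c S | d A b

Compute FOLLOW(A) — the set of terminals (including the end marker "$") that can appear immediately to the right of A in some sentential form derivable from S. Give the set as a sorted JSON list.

Compute FIRST by fixpoint:
[1]
  A via A→c: +{c}
  A via A→d A b: +{d}
  S via S→A: +{c,d}
  S via S→b b: +{b}
  FIRST[S]={b,c,d}  FIRST[A]={c,d}
[2] done
  FIRST[S]={b,c,d}  FIRST[A]={c,d}

FOLLOW sets:
seed FOLLOW(S) with $
pass 1:
  A→d A b: FOLLOW(A) ⊇ FIRST(b) = {b}; new: +{b}
  S→A: FOLLOW(A) ⊇ FOLLOW(S) ⊇ {$}; new: +{$}
  S→S a: FOLLOW(S) ⊇ FIRST(a) = {a}; new: +{a}
  FOLLOW(S)={$,a}  FOLLOW(A)={$,b}
pass 2:
  A→c S: FOLLOW(S) ⊇ FOLLOW(A) ⊇ {$,b}; new: +{b}
  S→A: FOLLOW(A) ⊇ FOLLOW(S) ⊇ {$,a,b}; new: +{a}
  FOLLOW(S)={$,a,b}  FOLLOW(A)={$,a,b}
pass 3: — fixpoint
  FOLLOW(S)={$,a,b}  FOLLOW(A)={$,a,b}

FOLLOW(A) = ["$", "a", "b"]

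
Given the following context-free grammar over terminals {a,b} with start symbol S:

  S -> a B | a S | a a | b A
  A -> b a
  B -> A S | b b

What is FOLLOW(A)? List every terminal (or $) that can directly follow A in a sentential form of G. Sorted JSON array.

Compute FIRST by fixpoint:
[1]
  A via A→b a: +{b}
  B via B→A S: +{b}
  S via S→a B: +{a}
  S via S→b A: +{b}
  FIRST(S)={a,b}  FIRST(A)={b}  FIRST(B)={b}
[2] (no change)
  FIRST(S)={a,b}  FIRST(A)={b}  FIRST(B)={b}

FOLLOW iteration:
initialize: $ ∈ FOLLOW(S)
pass 1:
  B→A S: FOLLOW(A) ⊇ FIRST(S) = {a,b}; new: +{a,b}
  S→a B: FOLLOW(B) ⊇ FOLLOW(S) ⊇ {$}; new: +{$}
  S→b A: FOLLOW(A) ⊇ FOLLOW(S) ⊇ {$}; new: +{$}
  FOLLOW[S]={$}  FOLLOW[A]={$,a,b}  FOLLOW[B]={$}
pass 2: (no change)
  FOLLOW[S]={$}  FOLLOW[A]={$,a,b}  FOLLOW[B]={$}

FOLLOW(A) = ["$", "a", "b"]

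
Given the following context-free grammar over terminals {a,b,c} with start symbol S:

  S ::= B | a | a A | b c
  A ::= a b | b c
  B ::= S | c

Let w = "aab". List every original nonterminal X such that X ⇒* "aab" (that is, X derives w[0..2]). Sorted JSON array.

Convert to CNF:
  S -> T0 A | T1 T2 | a | c
  A -> T0 T1 | T1 T2
  B -> T0 A | T1 T2 | a | c
  T0 -> a
  T1 -> b
  T2 -> c

CYK fill, restricted to cells inside w[0..2]:
  cell(0,0) a: {B,S,T0}  orig:{B,S}
  cell(1,1) a: {B,S,T0}  orig:{B,S}
  cell(2,2) b: {T1}  orig:{}
  cell(0,1) aa: ∅
  cell(1,2) ab: {A}
  cell(0,2) aab: {B,S}

Original NTs in T[0,2] deriving "aab": ["B", "S"]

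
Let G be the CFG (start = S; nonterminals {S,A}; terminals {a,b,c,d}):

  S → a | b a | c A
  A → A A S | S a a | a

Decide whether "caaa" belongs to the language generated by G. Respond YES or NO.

Convert to CNF:
  S -> T1 T0 | T2 A | a
  A -> A X3 | S X4 | a
  T0 -> a
  T1 -> b
  T2 -> c
  X3 -> A S
  X4 -> T0 T0

CYK fill:
  T[0,0] 'c' = {T2}  orig:{}
  T[1,1] 'a' = {A,S,T0}  orig:{A,S}
  T[2,2] 'a' = {A,S,T0}  orig:{A,S}
  T[3,3] 'a' = {A,S,T0}  orig:{A,S}
  T[0,1] 'ca' = {S}
  T[1,2] 'aa' = {X3,X4}  orig:{}
  T[2,3] 'aa' = {X3,X4}  orig:{}
  T[0,2] 'caa' = ∅
  T[1,3] 'aaa' = {A}
  T[0,3] 'caaa' = {A,S}

S ∈ T[0,3] ⇒ YES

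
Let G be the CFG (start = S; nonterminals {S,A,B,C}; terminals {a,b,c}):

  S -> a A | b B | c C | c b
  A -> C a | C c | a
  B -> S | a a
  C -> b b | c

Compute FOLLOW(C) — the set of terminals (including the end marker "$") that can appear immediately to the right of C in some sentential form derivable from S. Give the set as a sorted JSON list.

FIRST sets, iterate to fixpoint:
pass 1:
  A via A→a: +{a}
  B via B→a a: +{a}
  C via C→b b: +{b}
  C via C→c: +{c}
  S via S→a A: +{a}
  S via S→b B: +{b}
  S via S→c C: +{c}
  FIRST[S]={a,b,c}  FIRST[A]={a}  FIRST[B]={a}  FIRST[C]={b,c}
pass 2:
  A via A→C a: +{b,c}
  B via B→S: +{b,c}
  FIRST[S]={a,b,c}  FIRST[A]={a,b,c}  FIRST[B]={a,b,c}  FIRST[C]={b,c}
pass 3: (stable)
  FIRST[S]={a,b,c}  FIRST[A]={a,b,c}  FIRST[B]={a,b,c}  FIRST[C]={b,c}

Compute FOLLOW by fixpoint:
initialize: $ ∈ FOLLOW(S)
iter 1:
  A→C a: FOLLOW(C) ⊇ FIRST(a) = {a}; new: +{a}
  A→C c: FOLLOW(C) ⊇ FIRST(c) = {c}; new: +{c}
  S→a A: FOLLOW(A) ⊇ FOLLOW(S) ⊇ {$}; new: +{$}
  S→b B: FOLLOW(B) ⊇ FOLLOW(S) ⊇ {$}; new: +{$}
  S→c C: FOLLOW(C) ⊇ FOLLOW(S) ⊇ {$}; new: +{$}
  S: {$}  A: {$}  B: {$}  C: {$,a,c}
iter 2: done
  S: {$}  A: {$}  B: {$}  C: {$,a,c}

FOLLOW(C) = ["$", "a", "c"]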